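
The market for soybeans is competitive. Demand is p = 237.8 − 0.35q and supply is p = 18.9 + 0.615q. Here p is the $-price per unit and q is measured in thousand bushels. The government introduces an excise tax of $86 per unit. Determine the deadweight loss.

$3832.12 thousand

Competitive equilibrium: 237.8 − 0.35q = 18.9 + 0.615q → q* = 226.83938, p* = 158.40622.
With the tax, the buyer price exceeds the seller price by 86: (237.8 − 0.35q) − (18.9 + 0.615q) = 86 → q' = 137.72021.
Δq = 226.83938 − 137.72021 = 89.11917; the wedge equals the tax, 86.
DWL = ½ × 89.11917 × 86 = $3832.12 thousand.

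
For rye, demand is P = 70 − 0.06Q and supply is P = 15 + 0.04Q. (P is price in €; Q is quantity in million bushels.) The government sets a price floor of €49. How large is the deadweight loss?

€2000 million

Competitive equilibrium: 70 − 0.06Q = 15 + 0.04Q → Q* = 550, P* = 37.
At the floor P = 49, quantity demanded = (70 − 49)/0.06 = 350.
Sellers' marginal cost at Q' = 350: 15 + 0.04·350 = 29.
ΔQ = 550 − 350 = 200; wedge = 49 − 29 = 20.
DWL = ½ × 200 × 20 = €2000 million.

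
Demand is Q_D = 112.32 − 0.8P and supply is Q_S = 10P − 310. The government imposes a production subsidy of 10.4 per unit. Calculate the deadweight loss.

40.06

In inverse form: demand P = 140.4 − 1.25Q, supply P = 31 + 0.1Q.
Competitive equilibrium: 140.4 − 1.25Q = 31 + 0.1Q → Q* = 81.037, P* = 39.1037.
The subsidy lowers effective supply by 10.4: P = 20.6 + 0.1Q.
New quantity: 140.4 − 1.25Q = 20.6 + 0.1Q → Q' = 88.7407.
Overproduction ΔQ = 88.7407 − 81.037 = 7.7037; wedge = subsidy = 10.4.
Welfare loss = ½ × 7.7037 × 10.4 = 40.06.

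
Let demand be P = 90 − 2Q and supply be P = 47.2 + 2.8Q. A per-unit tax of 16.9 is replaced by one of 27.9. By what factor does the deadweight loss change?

Competitive equilibrium: 90 − 2Q = 47.2 + 2.8Q → Q* = 8.9167, P* = 72.1667.
For a per-unit tax t: ΔQ = t/4.8, so DWL = ½·t·(t/4.8) = t²/9.6.
At t = 16.9: DWL = 29.751. At t = 27.9: DWL = 81.084.
Ratio = (27.9/16.9)² = 2.725.

2.725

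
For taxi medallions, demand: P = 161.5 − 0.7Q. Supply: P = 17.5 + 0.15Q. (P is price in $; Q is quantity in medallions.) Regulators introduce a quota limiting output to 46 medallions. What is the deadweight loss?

$6472.95

Competitive equilibrium: 161.5 − 0.7Q = 17.5 + 0.15Q → Q* = 169.4118, P* = 42.9118.
At Q = 46: demand price = 161.5 − 0.7·46 = 129.3; supply price = 17.5 + 0.15·46 = 24.4.
ΔQ = 169.4118 − 46 = 123.4118; wedge = 129.3 − 24.4 = 104.9.
DWL = ½ × 123.4118 × 104.9 = $6472.95.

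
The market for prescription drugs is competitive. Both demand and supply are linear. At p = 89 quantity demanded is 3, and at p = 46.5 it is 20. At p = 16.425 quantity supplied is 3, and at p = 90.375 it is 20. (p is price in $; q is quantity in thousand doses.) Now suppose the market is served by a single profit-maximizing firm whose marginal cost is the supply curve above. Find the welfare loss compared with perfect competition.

Demand slope = (46.5 − 89)/(20 − 3) = −2.5, so p = 96.5 − 2.5q.
Supply slope = (90.375 − 16.425)/(20 − 3) = 4.35, so p = 3.375 + 4.35q.
Competitive equilibrium: 96.5 − 2.5q = 3.375 + 4.35q → q* = 13.5949, p* = 62.5128.
Marginal revenue: MR = 96.5 − 5q. Set MR = MC: 96.5 − 5q = 3.375 + 4.35q → q_m = 9.9599.
Price p_m = 96.5 − 2.5·9.9599 = 71.6003; MC(q_m) = 3.375 + 4.35·9.9599 = 46.7006.
Competitive q* = 13.5949, so Δq = 3.635; wedge = 71.6003 − 46.7006 = 24.8997.
Welfare loss = ½ × 3.635 × 24.8997 = $45.26 thousand.

$45.26 thousand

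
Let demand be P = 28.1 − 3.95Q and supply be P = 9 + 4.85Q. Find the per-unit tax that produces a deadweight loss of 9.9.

Competitive equilibrium: 28.1 − 3.95Q = 9 + 4.85Q → Q* = 2.1705, P* = 19.5267.
A tax t gives ΔQ = t/8.8 and wedge t, so DWL = t²/17.6.
t²/17.6 = 9.9 → t² = 174.24 → t = 13.2.

13.2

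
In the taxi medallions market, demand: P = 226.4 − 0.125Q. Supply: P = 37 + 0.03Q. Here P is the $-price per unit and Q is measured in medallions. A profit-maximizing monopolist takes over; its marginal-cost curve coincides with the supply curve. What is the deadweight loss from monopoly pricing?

Competitive equilibrium: 226.4 − 0.125Q = 37 + 0.03Q → Q* = 1221.93548, P* = 73.65806.
Marginal revenue: MR = 226.4 − 0.25Q. Set MR = MC: 226.4 − 0.25Q = 37 + 0.03Q → Q_m = 676.42857.
Price P_m = 226.4 − 0.125·676.42857 = 141.84643; MC(Q_m) = 37 + 0.03·676.42857 = 57.29286.
Competitive Q* = 1221.93548, so ΔQ = 545.50691; wedge = 141.84643 − 57.29286 = 84.55357.
DWL = ½ × 545.50691 × 84.55357 = $23062.28.

$23062.28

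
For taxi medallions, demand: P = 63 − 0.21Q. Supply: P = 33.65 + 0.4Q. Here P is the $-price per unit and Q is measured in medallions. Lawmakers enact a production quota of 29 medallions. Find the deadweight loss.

Competitive equilibrium: 63 − 0.21Q = 33.65 + 0.4Q → Q* = 48.1148, P* = 52.8959.
At Q = 29: demand price = 63 − 0.21·29 = 56.91; supply price = 33.65 + 0.4·29 = 45.25.
ΔQ = 48.1148 − 29 = 19.1148; wedge = 56.91 − 45.25 = 11.66.
Welfare loss = ½ × 19.1148 × 11.66 = $111.44.

$111.44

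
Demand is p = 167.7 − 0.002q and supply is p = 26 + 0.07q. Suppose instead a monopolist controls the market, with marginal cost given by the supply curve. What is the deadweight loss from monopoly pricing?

101.85

Competitive equilibrium: 167.7 − 0.002q = 26 + 0.07q → q* = 1968.0556, p* = 163.7639.
Marginal revenue: MR = 167.7 − 0.004q. Set MR = MC: 167.7 − 0.004q = 26 + 0.07q → q_m = 1914.8649.
Price p_m = 167.7 − 0.002·1914.8649 = 163.8703; MC(q_m) = 26 + 0.07·1914.8649 = 160.0405.
Competitive q* = 1968.0556, so Δq = 53.1907; wedge = 163.8703 − 160.0405 = 3.8298.
Welfare loss = ½ × 53.1907 × 3.8298 = 101.85.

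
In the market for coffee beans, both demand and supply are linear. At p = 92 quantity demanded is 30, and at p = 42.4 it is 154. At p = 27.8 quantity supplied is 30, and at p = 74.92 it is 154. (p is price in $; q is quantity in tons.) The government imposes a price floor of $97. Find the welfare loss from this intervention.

Demand slope = (42.4 − 92)/(154 − 30) = −0.4, so p = 104 − 0.4q.
Supply slope = (74.92 − 27.8)/(154 − 30) = 0.38, so p = 16.4 + 0.38q.
Competitive equilibrium: 104 − 0.4q = 16.4 + 0.38q → q* = 112.3077, p* = 59.0769.
At the floor p = 97, quantity demanded = (104 − 97)/0.4 = 17.5.
Sellers' marginal cost at q' = 17.5: 16.4 + 0.38·17.5 = 23.05.
Δq = 112.3077 − 17.5 = 94.8077; wedge = 97 − 23.05 = 73.95.
DWL = ½ × 94.8077 × 73.95 = $3505.51.

$3505.51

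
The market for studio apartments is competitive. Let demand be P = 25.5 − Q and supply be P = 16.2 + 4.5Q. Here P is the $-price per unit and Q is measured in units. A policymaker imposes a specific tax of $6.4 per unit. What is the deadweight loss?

Competitive equilibrium: 25.5 − Q = 16.2 + 4.5Q → Q* = 1.6909, P* = 23.8091.
With the tax, the buyer price exceeds the seller price by 6.4: (25.5 − Q) − (16.2 + 4.5Q) = 6.4 → Q' = 0.5273.
ΔQ = 1.6909 − 0.5273 = 1.1636; the wedge equals the tax, 6.4.
Deadweight loss = ½ × 1.1636 × 6.4 = $3.72.

$3.72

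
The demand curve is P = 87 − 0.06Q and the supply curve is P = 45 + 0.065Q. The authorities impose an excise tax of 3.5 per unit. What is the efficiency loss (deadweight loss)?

Competitive equilibrium: 87 − 0.06Q = 45 + 0.065Q → Q* = 336, P* = 66.84.
With the tax, the buyer price exceeds the seller price by 3.5: (87 − 0.06Q) − (45 + 0.065Q) = 3.5 → Q' = 308.
ΔQ = 336 − 308 = 28; the wedge equals the tax, 3.5.
DWL = ½ × 28 × 3.5 = 49.

49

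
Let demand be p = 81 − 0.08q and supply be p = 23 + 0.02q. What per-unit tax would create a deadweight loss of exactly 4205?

29

Competitive equilibrium: 81 − 0.08q = 23 + 0.02q → q* = 580, p* = 34.6.
A tax t gives Δq = t/0.1 and wedge t, so DWL = t²/0.2.
t²/0.2 = 4205 → t² = 841 → t = 29.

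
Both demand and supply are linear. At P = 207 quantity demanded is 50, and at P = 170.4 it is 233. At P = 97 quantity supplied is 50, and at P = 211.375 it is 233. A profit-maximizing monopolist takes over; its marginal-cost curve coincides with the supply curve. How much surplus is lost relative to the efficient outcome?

Demand slope = (170.4 − 207)/(233 − 50) = −0.2, so P = 217 − 0.2Q.
Supply slope = (211.375 − 97)/(233 − 50) = 0.625, so P = 65.75 + 0.625Q.
Competitive equilibrium: 217 − 0.2Q = 65.75 + 0.625Q → Q* = 183.3333, P* = 180.3333.
Marginal revenue: MR = 217 − 0.4Q. Set MR = MC: 217 − 0.4Q = 65.75 + 0.625Q → Q_m = 147.561.
Price P_m = 217 − 0.2·147.561 = 187.4878; MC(Q_m) = 65.75 + 0.625·147.561 = 157.9756.
Competitive Q* = 183.3333, so ΔQ = 35.7723; wedge = 187.4878 − 157.9756 = 29.5122.
Deadweight loss = ½ × 35.7723 × 29.5122 = 527.86.

527.86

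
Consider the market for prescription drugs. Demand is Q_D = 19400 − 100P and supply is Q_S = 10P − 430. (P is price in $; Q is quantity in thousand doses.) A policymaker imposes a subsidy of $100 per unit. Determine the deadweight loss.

$45454.55 thousand

In inverse form: demand P = 194 − 0.01Q, supply P = 43 + 0.1Q.
Competitive equilibrium: 194 − 0.01Q = 43 + 0.1Q → Q* = 1372.7273, P* = 180.2727.
The subsidy lowers effective supply by 100: P = 0.1Q − 57.
New quantity: 194 − 0.01Q = 0.1Q − 57 → Q' = 2281.8182.
Overproduction ΔQ = 2281.8182 − 1372.7273 = 909.0909; wedge = subsidy = 100.
Deadweight loss = ½ × 909.0909 × 100 = $45454.55 thousand.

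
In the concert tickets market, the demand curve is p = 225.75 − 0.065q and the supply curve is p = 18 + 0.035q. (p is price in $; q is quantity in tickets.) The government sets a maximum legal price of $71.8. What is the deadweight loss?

Competitive equilibrium: 225.75 − 0.065q = 18 + 0.035q → q* = 2077.5, p* = 90.7125.
At the ceiling p = 71.8, quantity supplied = (71.8 − 18)/0.035 = 1537.1429.
Willingness to pay at q' = 1537.1429: 225.75 − 0.065·1537.1429 = 125.8357.
Δq = 2077.5 − 1537.1429 = 540.3571; wedge = 125.8357 − 71.8 = 54.0357.
The triangle = ½ × 540.3571 × 54.0357 = $14599.29.

$14599.29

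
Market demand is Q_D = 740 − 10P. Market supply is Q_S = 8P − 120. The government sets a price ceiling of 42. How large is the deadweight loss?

240.36

In inverse form: demand P = 74 − 0.1Q, supply P = 15 + 0.125Q.
Competitive equilibrium: 74 − 0.1Q = 15 + 0.125Q → Q* = 262.2222, P* = 47.7778.
At the ceiling P = 42, quantity supplied = (42 − 15)/0.125 = 216.
Willingness to pay at Q' = 216: 74 − 0.1·216 = 52.4.
ΔQ = 262.2222 − 216 = 46.2222; wedge = 52.4 − 42 = 10.4.
DWL = ½ × 46.2222 × 10.4 = 240.36.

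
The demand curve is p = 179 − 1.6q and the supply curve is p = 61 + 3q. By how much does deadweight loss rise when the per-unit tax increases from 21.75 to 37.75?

103.48

Competitive equilibrium: 179 − 1.6q = 61 + 3q → q* = 25.6522, p* = 137.9565.
For a per-unit tax t: Δq = t/4.6, so DWL = ½·t·(t/4.6) = t²/9.2.
At t = 21.75: DWL = 51.42. At t = 37.75: DWL = 154.898.
Increase = 154.898 − 51.42 = 103.48.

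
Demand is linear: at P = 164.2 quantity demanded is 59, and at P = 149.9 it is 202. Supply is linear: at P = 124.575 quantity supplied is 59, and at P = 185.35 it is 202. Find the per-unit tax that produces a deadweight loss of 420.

Demand slope = (149.9 − 164.2)/(202 − 59) = −0.1, so P = 170.1 − 0.1Q.
Supply slope = (185.35 − 124.575)/(202 − 59) = 0.425, so P = 99.5 + 0.425Q.
Competitive equilibrium: 170.1 − 0.1Q = 99.5 + 0.425Q → Q* = 134.4762, P* = 156.6524.
A tax t gives ΔQ = t/0.525 and wedge t, so DWL = t²/1.05.
t²/1.05 = 420 → t² = 441 → t = 21.

21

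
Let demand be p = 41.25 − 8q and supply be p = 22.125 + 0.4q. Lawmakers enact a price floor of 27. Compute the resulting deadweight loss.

Competitive equilibrium: 41.25 − 8q = 22.125 + 0.4q → q* = 2.2768, p* = 23.0357.
At the floor p = 27, quantity demanded = (41.25 − 27)/8 = 1.7813.
Sellers' marginal cost at q' = 1.7813: 22.125 + 0.4·1.7813 = 22.8375.
Δq = 2.2768 − 1.7813 = 0.4955; wedge = 27 − 22.8375 = 4.1625.
DWL = ½ × 0.4955 × 4.1625 = 1.03.

1.03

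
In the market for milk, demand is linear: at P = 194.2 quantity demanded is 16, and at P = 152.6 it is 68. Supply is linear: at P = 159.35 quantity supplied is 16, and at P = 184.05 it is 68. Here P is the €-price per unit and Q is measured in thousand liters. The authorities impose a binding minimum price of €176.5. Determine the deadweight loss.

€17.29 thousand

Demand slope = (152.6 − 194.2)/(68 − 16) = −0.8, so P = 207 − 0.8Q.
Supply slope = (184.05 − 159.35)/(68 − 16) = 0.475, so P = 151.75 + 0.475Q.
Competitive equilibrium: 207 − 0.8Q = 151.75 + 0.475Q → Q* = 43.3333, P* = 172.3333.
At the floor P = 176.5, quantity demanded = (207 − 176.5)/0.8 = 38.125.
Sellers' marginal cost at Q' = 38.125: 151.75 + 0.475·38.125 = 169.8594.
ΔQ = 43.3333 − 38.125 = 5.2083; wedge = 176.5 − 169.8594 = 6.6406.
The triangle = ½ × 5.2083 × 6.6406 = €17.29 thousand.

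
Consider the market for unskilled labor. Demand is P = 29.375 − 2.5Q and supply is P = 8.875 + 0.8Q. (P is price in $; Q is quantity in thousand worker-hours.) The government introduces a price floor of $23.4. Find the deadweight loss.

Competitive equilibrium: 29.375 − 2.5Q = 8.875 + 0.8Q → Q* = 6.2121, P* = 13.8447.
At the floor P = 23.4, quantity demanded = (29.375 − 23.4)/2.5 = 2.39.
Sellers' marginal cost at Q' = 2.39: 8.875 + 0.8·2.39 = 10.787.
ΔQ = 6.2121 − 2.39 = 3.8221; wedge = 23.4 − 10.787 = 12.613.
DWL = ½ × 3.8221 × 12.613 = $24.10 thousand.

$24.10 thousand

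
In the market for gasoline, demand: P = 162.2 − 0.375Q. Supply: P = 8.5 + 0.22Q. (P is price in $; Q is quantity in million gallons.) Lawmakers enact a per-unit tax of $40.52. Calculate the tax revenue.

Competitive equilibrium: 162.2 − 0.375Q = 8.5 + 0.22Q → Q* = 258.3193, P* = 65.3303.
With the tax, the buyer price exceeds the seller price by 40.52: (162.2 − 0.375Q) − (8.5 + 0.22Q) = 40.52 → Q' = 190.2185.
Tax revenue = 40.52 × 190.2185 = $7707.65 million.

$7707.65 million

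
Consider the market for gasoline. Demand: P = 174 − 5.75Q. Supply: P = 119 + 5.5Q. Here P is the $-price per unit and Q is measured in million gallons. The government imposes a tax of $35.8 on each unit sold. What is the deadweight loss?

Competitive equilibrium: 174 − 5.75Q = 119 + 5.5Q → Q* = 4.8889, P* = 145.8889.
With the tax, the buyer price exceeds the seller price by 35.8: (174 − 5.75Q) − (119 + 5.5Q) = 35.8 → Q' = 1.7067.
ΔQ = 4.8889 − 1.7067 = 3.1822; the wedge equals the tax, 35.8.
The triangle = ½ × 3.1822 × 35.8 = $56.96 million.

$56.96 million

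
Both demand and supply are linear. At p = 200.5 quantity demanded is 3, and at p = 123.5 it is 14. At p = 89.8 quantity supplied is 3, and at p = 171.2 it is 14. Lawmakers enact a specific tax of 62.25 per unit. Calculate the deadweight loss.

134.55

Demand slope = (123.5 − 200.5)/(14 − 3) = −7, so p = 221.5 − 7q.
Supply slope = (171.2 − 89.8)/(14 − 3) = 7.4, so p = 67.6 + 7.4q.
Competitive equilibrium: 221.5 − 7q = 67.6 + 7.4q → q* = 10.6875, p* = 146.6875.
With the tax, the buyer price exceeds the seller price by 62.25: (221.5 − 7q) − (67.6 + 7.4q) = 62.25 → q' = 6.3646.
Δq = 10.6875 − 6.3646 = 4.3229; the wedge equals the tax, 62.25.
Deadweight loss = ½ × 4.3229 × 62.25 = 134.55.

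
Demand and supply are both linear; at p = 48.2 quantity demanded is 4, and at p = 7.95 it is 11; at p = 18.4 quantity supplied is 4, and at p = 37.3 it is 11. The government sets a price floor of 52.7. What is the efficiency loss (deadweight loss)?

Demand slope = (7.95 − 48.2)/(11 − 4) = −5.75, so p = 71.2 − 5.75q.
Supply slope = (37.3 − 18.4)/(11 − 4) = 2.7, so p = 7.6 + 2.7q.
Competitive equilibrium: 71.2 − 5.75q = 7.6 + 2.7q → q* = 7.5266, p* = 27.9219.
At the floor p = 52.7, quantity demanded = (71.2 − 52.7)/5.75 = 3.2174.
Sellers' marginal cost at q' = 3.2174: 7.6 + 2.7·3.2174 = 16.287.
Δq = 7.5266 − 3.2174 = 4.3092; wedge = 52.7 − 16.287 = 36.413.
Welfare loss = ½ × 4.3092 × 36.413 = 78.46.

78.46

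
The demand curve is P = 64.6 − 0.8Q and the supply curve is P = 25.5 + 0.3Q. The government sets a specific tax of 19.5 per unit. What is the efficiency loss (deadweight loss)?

Competitive equilibrium: 64.6 − 0.8Q = 25.5 + 0.3Q → Q* = 35.5455, P* = 36.1636.
With the tax, the buyer price exceeds the seller price by 19.5: (64.6 − 0.8Q) − (25.5 + 0.3Q) = 19.5 → Q' = 17.8182.
ΔQ = 35.5455 − 17.8182 = 17.7273; the wedge equals the tax, 19.5.
The triangle = ½ × 17.7273 × 19.5 = 172.84.

172.84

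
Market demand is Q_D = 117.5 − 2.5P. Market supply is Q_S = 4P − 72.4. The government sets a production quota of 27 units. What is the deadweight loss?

In inverse form: demand P = 47 − 0.4Q, supply P = 18.1 + 0.25Q.
Competitive equilibrium: 47 − 0.4Q = 18.1 + 0.25Q → Q* = 44.4615, P* = 29.2154.
At Q = 27: demand price = 47 − 0.4·27 = 36.2; supply price = 18.1 + 0.25·27 = 24.85.
ΔQ = 44.4615 − 27 = 17.4615; wedge = 36.2 − 24.85 = 11.35.
DWL = ½ × 17.4615 × 11.35 = 99.09.

99.09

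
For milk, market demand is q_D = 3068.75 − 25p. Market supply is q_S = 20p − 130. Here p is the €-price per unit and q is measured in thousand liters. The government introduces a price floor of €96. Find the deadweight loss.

€17461.13 thousand

In inverse form: demand p = 122.75 − 0.04q, supply p = 6.5 + 0.05q.
Competitive equilibrium: 122.75 − 0.04q = 6.5 + 0.05q → q* = 1291.6667, p* = 71.0833.
At the floor p = 96, quantity demanded = (122.75 − 96)/0.04 = 668.75.
Sellers' marginal cost at q' = 668.75: 6.5 + 0.05·668.75 = 39.9375.
Δq = 1291.6667 − 668.75 = 622.9167; wedge = 96 − 39.9375 = 56.0625.
DWL = ½ × 622.9167 × 56.0625 = €17461.13 thousand.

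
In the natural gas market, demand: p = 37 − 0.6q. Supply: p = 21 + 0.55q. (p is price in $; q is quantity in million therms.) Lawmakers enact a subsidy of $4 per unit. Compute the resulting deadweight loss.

Competitive equilibrium: 37 − 0.6q = 21 + 0.55q → q* = 13.913, p* = 28.6522.
The subsidy lowers effective supply by 4: p = 17 + 0.55q.
New quantity: 37 − 0.6q = 17 + 0.55q → q' = 17.3913.
Overproduction Δq = 17.3913 − 13.913 = 3.4783; wedge = subsidy = 4.
Welfare loss = ½ × 3.4783 × 4 = $6.96 million.

$6.96 million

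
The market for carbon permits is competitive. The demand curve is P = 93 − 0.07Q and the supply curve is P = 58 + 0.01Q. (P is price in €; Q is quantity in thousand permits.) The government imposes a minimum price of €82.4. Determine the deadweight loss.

€3273.47 thousand

Competitive equilibrium: 93 − 0.07Q = 58 + 0.01Q → Q* = 437.5, P* = 62.375.
At the floor P = 82.4, quantity demanded = (93 − 82.4)/0.07 = 151.4286.
Sellers' marginal cost at Q' = 151.4286: 58 + 0.01·151.4286 = 59.5143.
ΔQ = 437.5 − 151.4286 = 286.0714; wedge = 82.4 − 59.5143 = 22.8857.
Welfare loss = ½ × 286.0714 × 22.8857 = €3273.47 thousand.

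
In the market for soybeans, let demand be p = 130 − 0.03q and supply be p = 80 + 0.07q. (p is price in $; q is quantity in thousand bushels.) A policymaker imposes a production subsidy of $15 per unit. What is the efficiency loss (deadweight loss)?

$1125 thousand

Competitive equilibrium: 130 − 0.03q = 80 + 0.07q → q* = 500, p* = 115.
The subsidy lowers effective supply by 15: p = 65 + 0.07q.
New quantity: 130 − 0.03q = 65 + 0.07q → q' = 650.
Overproduction Δq = 650 − 500 = 150; wedge = subsidy = 15.
Deadweight loss = ½ × 150 × 15 = $1125 thousand.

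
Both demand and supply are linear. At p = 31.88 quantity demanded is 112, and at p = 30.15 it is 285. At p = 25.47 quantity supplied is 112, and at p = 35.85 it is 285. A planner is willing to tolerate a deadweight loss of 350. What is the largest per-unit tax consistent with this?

7

Demand slope = (30.15 − 31.88)/(285 − 112) = −0.01, so p = 33 − 0.01q.
Supply slope = (35.85 − 25.47)/(285 − 112) = 0.06, so p = 18.75 + 0.06q.
Competitive equilibrium: 33 − 0.01q = 18.75 + 0.06q → q* = 203.5714, p* = 30.9643.
A tax t gives Δq = t/0.07 and wedge t, so DWL = t²/0.14.
t²/0.14 = 350 → t² = 49 → t = 7.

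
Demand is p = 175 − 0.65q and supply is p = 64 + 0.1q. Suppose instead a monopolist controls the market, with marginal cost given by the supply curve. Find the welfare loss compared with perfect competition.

Competitive equilibrium: 175 − 0.65q = 64 + 0.1q → q* = 148, p* = 78.8.
Marginal revenue: MR = 175 − 1.3q. Set MR = MC: 175 − 1.3q = 64 + 0.1q → q_m = 79.2857.
Price p_m = 175 − 0.65·79.2857 = 123.4643; MC(q_m) = 64 + 0.1·79.2857 = 71.9286.
Competitive q* = 148, so Δq = 68.7143; wedge = 123.4643 − 71.9286 = 51.5357.
Welfare loss = ½ × 68.7143 × 51.5357 = 1770.62.

1770.62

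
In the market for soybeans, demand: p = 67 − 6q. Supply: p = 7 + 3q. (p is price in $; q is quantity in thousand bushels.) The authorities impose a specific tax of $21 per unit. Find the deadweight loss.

Competitive equilibrium: 67 − 6q = 7 + 3q → q* = 6.6667, p* = 27.
With the tax, the buyer price exceeds the seller price by 21: (67 − 6q) − (7 + 3q) = 21 → q' = 4.3333.
Δq = 6.6667 − 4.3333 = 2.3334; the wedge equals the tax, 21.
DWL = ½ × 2.3334 × 21 = $24.50 thousand.

$24.50 thousand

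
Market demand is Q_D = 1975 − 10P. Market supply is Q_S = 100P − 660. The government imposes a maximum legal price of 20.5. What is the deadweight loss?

In inverse form: demand P = 197.5 − 0.1Q, supply P = 6.6 + 0.01Q.
Competitive equilibrium: 197.5 − 0.1Q = 6.6 + 0.01Q → Q* = 1735.4545, P* = 23.9545.
At the ceiling P = 20.5, quantity supplied = (20.5 − 6.6)/0.01 = 1390.
Willingness to pay at Q' = 1390: 197.5 − 0.1·1390 = 58.5.
ΔQ = 1735.4545 − 1390 = 345.4545; wedge = 58.5 − 20.5 = 38.
Deadweight loss = ½ × 345.4545 × 38 = 6563.64.

6563.64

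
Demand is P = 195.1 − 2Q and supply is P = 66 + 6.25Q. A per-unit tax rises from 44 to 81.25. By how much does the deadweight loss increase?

282.76

Competitive equilibrium: 195.1 − 2Q = 66 + 6.25Q → Q* = 15.6485, P* = 163.803.
For a per-unit tax t: ΔQ = t/8.25, so DWL = ½·t·(t/8.25) = t²/16.5.
At t = 44: DWL = 117.333. At t = 81.25: DWL = 400.095.
Increase = 400.095 − 117.333 = 282.76.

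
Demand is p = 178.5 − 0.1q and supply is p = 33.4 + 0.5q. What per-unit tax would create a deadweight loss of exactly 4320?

72

Competitive equilibrium: 178.5 − 0.1q = 33.4 + 0.5q → q* = 241.8333, p* = 154.3167.
A tax t gives Δq = t/0.6 and wedge t, so DWL = t²/1.2.
t²/1.2 = 4320 → t² = 5184 → t = 72.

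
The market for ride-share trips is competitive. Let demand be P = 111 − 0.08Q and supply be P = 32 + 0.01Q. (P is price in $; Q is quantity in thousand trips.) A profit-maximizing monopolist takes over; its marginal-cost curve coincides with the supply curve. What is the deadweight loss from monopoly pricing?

$7678.28 thousand

Competitive equilibrium: 111 − 0.08Q = 32 + 0.01Q → Q* = 877.77778, P* = 40.77778.
Marginal revenue: MR = 111 − 0.16Q. Set MR = MC: 111 − 0.16Q = 32 + 0.01Q → Q_m = 464.70588.
Price P_m = 111 − 0.08·464.70588 = 73.82353; MC(Q_m) = 32 + 0.01·464.70588 = 36.64706.
Competitive Q* = 877.77778, so ΔQ = 413.0719; wedge = 73.82353 − 36.64706 = 37.17647.
DWL = ½ × 413.0719 × 37.17647 = $7678.28 thousand.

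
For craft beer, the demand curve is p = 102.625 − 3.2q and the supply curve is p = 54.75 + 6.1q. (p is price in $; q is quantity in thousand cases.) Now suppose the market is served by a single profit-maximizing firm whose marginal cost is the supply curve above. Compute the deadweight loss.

$8.08 thousand

Competitive equilibrium: 102.625 − 3.2q = 54.75 + 6.1q → q* = 5.1478, p* = 86.1519.
Marginal revenue: MR = 102.625 − 6.4q. Set MR = MC: 102.625 − 6.4q = 54.75 + 6.1q → q_m = 3.83.
Price p_m = 102.625 − 3.2·3.83 = 90.369; MC(q_m) = 54.75 + 6.1·3.83 = 78.113.
Competitive q* = 5.1478, so Δq = 1.3178; wedge = 90.369 − 78.113 = 12.256.
Deadweight loss = ½ × 1.3178 × 12.256 = $8.08 thousand.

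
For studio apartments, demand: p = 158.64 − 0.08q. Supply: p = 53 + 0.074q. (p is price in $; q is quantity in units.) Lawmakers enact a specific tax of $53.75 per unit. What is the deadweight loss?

$9380.07

Competitive equilibrium: 158.64 − 0.08q = 53 + 0.074q → q* = 685.974, p* = 103.7621.
With the tax, the buyer price exceeds the seller price by 53.75: (158.64 − 0.08q) − (53 + 0.074q) = 53.75 → q' = 336.9481.
Δq = 685.974 − 336.9481 = 349.0259; the wedge equals the tax, 53.75.
Welfare loss = ½ × 349.0259 × 53.75 = $9380.07.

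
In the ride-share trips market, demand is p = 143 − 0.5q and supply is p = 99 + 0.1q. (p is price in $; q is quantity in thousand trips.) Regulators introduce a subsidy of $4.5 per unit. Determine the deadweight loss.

Competitive equilibrium: 143 − 0.5q = 99 + 0.1q → q* = 73.3333, p* = 106.3333.
The subsidy lowers effective supply by 4.5: p = 94.5 + 0.1q.
New quantity: 143 − 0.5q = 94.5 + 0.1q → q' = 80.8333.
Overproduction Δq = 80.8333 − 73.3333 = 7.5; wedge = subsidy = 4.5.
DWL = ½ × 7.5 × 4.5 = $16.875 thousand.

$16.875 thousand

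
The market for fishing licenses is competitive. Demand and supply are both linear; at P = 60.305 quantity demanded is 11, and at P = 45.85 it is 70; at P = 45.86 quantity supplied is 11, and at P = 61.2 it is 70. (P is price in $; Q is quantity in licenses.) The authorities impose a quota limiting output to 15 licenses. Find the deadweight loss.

$152.85

Demand slope = (45.85 − 60.305)/(70 − 11) = −0.245, so P = 63 − 0.245Q.
Supply slope = (61.2 − 45.86)/(70 − 11) = 0.26, so P = 43 + 0.26Q.
Competitive equilibrium: 63 − 0.245Q = 43 + 0.26Q → Q* = 39.604, P* = 53.297.
At Q = 15: demand price = 63 − 0.245·15 = 59.325; supply price = 43 + 0.26·15 = 46.9.
ΔQ = 39.604 − 15 = 24.604; wedge = 59.325 − 46.9 = 12.425.
The triangle = ½ × 24.604 × 12.425 = $152.85.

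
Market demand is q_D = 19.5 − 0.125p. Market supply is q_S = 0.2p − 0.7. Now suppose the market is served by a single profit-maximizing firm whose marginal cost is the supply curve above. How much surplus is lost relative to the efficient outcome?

129.81

In inverse form: demand p = 156 − 8q, supply p = 3.5 + 5q.
Competitive equilibrium: 156 − 8q = 3.5 + 5q → q* = 11.7308, p* = 62.1538.
Marginal revenue: MR = 156 − 16q. Set MR = MC: 156 − 16q = 3.5 + 5q → q_m = 7.2619.
Price p_m = 156 − 8·7.2619 = 97.9048; MC(q_m) = 3.5 + 5·7.2619 = 39.8095.
Competitive q* = 11.7308, so Δq = 4.4689; wedge = 97.9048 − 39.8095 = 58.0953.
Welfare loss = ½ × 4.4689 × 58.0953 = 129.81.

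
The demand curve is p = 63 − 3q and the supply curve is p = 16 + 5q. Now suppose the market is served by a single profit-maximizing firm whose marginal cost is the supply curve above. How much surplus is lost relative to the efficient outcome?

Competitive equilibrium: 63 − 3q = 16 + 5q → q* = 5.875, p* = 45.375.
Marginal revenue: MR = 63 − 6q. Set MR = MC: 63 − 6q = 16 + 5q → q_m = 4.2727.
Price p_m = 63 − 3·4.2727 = 50.1819; MC(q_m) = 16 + 5·4.2727 = 37.3635.
Competitive q* = 5.875, so Δq = 1.6023; wedge = 50.1819 − 37.3635 = 12.8184.
The triangle = ½ × 1.6023 × 12.8184 = 10.27.

10.27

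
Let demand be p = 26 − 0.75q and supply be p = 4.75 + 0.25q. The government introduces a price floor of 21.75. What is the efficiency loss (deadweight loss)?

121.42

Competitive equilibrium: 26 − 0.75q = 4.75 + 0.25q → q* = 21.25, p* = 10.0625.
At the floor p = 21.75, quantity demanded = (26 − 21.75)/0.75 = 5.6667.
Sellers' marginal cost at q' = 5.6667: 4.75 + 0.25·5.6667 = 6.1667.
Δq = 21.25 − 5.6667 = 15.5833; wedge = 21.75 − 6.1667 = 15.5833.
Deadweight loss = ½ × 15.5833 × 15.5833 = 121.42.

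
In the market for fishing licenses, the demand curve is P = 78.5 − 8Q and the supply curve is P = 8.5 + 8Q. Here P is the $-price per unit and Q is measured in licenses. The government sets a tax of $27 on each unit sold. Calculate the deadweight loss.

$22.78

Competitive equilibrium: 78.5 − 8Q = 8.5 + 8Q → Q* = 4.375, P* = 43.5.
With the tax, the buyer price exceeds the seller price by 27: (78.5 − 8Q) − (8.5 + 8Q) = 27 → Q' = 2.6875.
ΔQ = 4.375 − 2.6875 = 1.6875; the wedge equals the tax, 27.
The triangle = ½ × 1.6875 × 27 = $22.78.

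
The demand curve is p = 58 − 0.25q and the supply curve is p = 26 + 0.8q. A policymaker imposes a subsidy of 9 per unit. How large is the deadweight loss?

Competitive equilibrium: 58 − 0.25q = 26 + 0.8q → q* = 30.4762, p* = 50.381.
The subsidy lowers effective supply by 9: p = 17 + 0.8q.
New quantity: 58 − 0.25q = 17 + 0.8q → q' = 39.0476.
Overproduction Δq = 39.0476 − 30.4762 = 8.5714; wedge = subsidy = 9.
The triangle = ½ × 8.5714 × 9 = 38.57.

38.57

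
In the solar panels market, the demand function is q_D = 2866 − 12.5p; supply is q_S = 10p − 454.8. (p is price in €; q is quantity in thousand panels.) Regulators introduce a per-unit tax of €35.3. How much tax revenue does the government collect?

€29122.50 thousand

In inverse form: demand p = 229.28 − 0.08q, supply p = 45.48 + 0.1q.
Competitive equilibrium: 229.28 − 0.08q = 45.48 + 0.1q → q* = 1021.1111, p* = 147.5911.
With the tax, the buyer price exceeds the seller price by 35.3: (229.28 − 0.08q) − (45.48 + 0.1q) = 35.3 → q' = 825.
Tax revenue = 35.3 × 825 = €29122.50 thousand.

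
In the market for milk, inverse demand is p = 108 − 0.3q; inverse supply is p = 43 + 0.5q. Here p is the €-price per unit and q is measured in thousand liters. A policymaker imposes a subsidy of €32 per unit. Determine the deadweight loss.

Competitive equilibrium: 108 − 0.3q = 43 + 0.5q → q* = 81.25, p* = 83.625.
The subsidy lowers effective supply by 32: p = 11 + 0.5q.
New quantity: 108 − 0.3q = 11 + 0.5q → q' = 121.25.
Overproduction Δq = 121.25 − 81.25 = 40; wedge = subsidy = 32.
The triangle = ½ × 40 × 32 = €640 thousand.

€640 thousand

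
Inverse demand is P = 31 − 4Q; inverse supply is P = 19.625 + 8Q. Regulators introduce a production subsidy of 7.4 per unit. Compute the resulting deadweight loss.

Competitive equilibrium: 31 − 4Q = 19.625 + 8Q → Q* = 0.9479, P* = 27.2083.
The subsidy lowers effective supply by 7.4: P = 12.225 + 8Q.
New quantity: 31 − 4Q = 12.225 + 8Q → Q' = 1.5646.
Overproduction ΔQ = 1.5646 − 0.9479 = 0.6167; wedge = subsidy = 7.4.
Welfare loss = ½ × 0.6167 × 7.4 = 2.28.

2.28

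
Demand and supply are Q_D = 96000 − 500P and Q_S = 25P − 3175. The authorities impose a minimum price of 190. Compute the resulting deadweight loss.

In inverse form: demand P = 192 − 0.002Q, supply P = 127 + 0.04Q.
Competitive equilibrium: 192 − 0.002Q = 127 + 0.04Q → Q* = 1547.619, P* = 188.9048.
At the floor P = 190, quantity demanded = (192 − 190)/0.002 = 1000.
Sellers' marginal cost at Q' = 1000: 127 + 0.04·1000 = 167.
ΔQ = 1547.619 − 1000 = 547.619; wedge = 190 − 167 = 23.
Welfare loss = ½ × 547.619 × 23 = 6297.62.

6297.62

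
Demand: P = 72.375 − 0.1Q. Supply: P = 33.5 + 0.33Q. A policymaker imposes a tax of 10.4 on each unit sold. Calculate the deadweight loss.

125.77

Competitive equilibrium: 72.375 − 0.1Q = 33.5 + 0.33Q → Q* = 90.407, P* = 63.3343.
With the tax, the buyer price exceeds the seller price by 10.4: (72.375 − 0.1Q) − (33.5 + 0.33Q) = 10.4 → Q' = 66.2209.
ΔQ = 90.407 − 66.2209 = 24.1861; the wedge equals the tax, 10.4.
DWL = ½ × 24.1861 × 10.4 = 125.77.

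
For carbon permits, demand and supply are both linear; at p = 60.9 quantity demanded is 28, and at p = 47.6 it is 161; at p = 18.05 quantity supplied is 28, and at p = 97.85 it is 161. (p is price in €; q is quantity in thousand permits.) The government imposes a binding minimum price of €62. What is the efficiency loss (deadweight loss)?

Demand slope = (47.6 − 60.9)/(161 − 28) = −0.1, so p = 63.7 − 0.1q.
Supply slope = (97.85 − 18.05)/(161 − 28) = 0.6, so p = 1.25 + 0.6q.
Competitive equilibrium: 63.7 − 0.1q = 1.25 + 0.6q → q* = 89.2143, p* = 54.7786.
At the floor p = 62, quantity demanded = (63.7 − 62)/0.1 = 17.
Sellers' marginal cost at q' = 17: 1.25 + 0.6·17 = 11.45.
Δq = 89.2143 − 17 = 72.2143; wedge = 62 − 11.45 = 50.55.
Deadweight loss = ½ × 72.2143 × 50.55 = €1825.22 thousand.

€1825.22 thousand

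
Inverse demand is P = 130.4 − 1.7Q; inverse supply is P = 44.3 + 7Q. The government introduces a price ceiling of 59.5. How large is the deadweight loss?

Competitive equilibrium: 130.4 − 1.7Q = 44.3 + 7Q → Q* = 9.8966, P* = 113.5759.
At the ceiling P = 59.5, quantity supplied = (59.5 − 44.3)/7 = 2.1714.
Willingness to pay at Q' = 2.1714: 130.4 − 1.7·2.1714 = 126.7086.
ΔQ = 9.8966 − 2.1714 = 7.7252; wedge = 126.7086 − 59.5 = 67.2086.
Welfare loss = ½ × 7.7252 × 67.2086 = 259.60.

259.60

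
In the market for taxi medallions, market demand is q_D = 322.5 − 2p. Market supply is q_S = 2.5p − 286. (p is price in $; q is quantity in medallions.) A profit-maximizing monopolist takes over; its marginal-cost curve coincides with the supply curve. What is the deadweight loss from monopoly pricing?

In inverse form: demand p = 161.25 − 0.5q, supply p = 114.4 + 0.4q.
Competitive equilibrium: 161.25 − 0.5q = 114.4 + 0.4q → q* = 52.0556, p* = 135.2222.
Marginal revenue: MR = 161.25 − q. Set MR = MC: 161.25 − q = 114.4 + 0.4q → q_m = 33.4643.
Price p_m = 161.25 − 0.5·33.4643 = 144.5179; MC(q_m) = 114.4 + 0.4·33.4643 = 127.7857.
Competitive q* = 52.0556, so Δq = 18.5913; wedge = 144.5179 − 127.7857 = 16.7322.
The triangle = ½ × 18.5913 × 16.7322 = $155.54.

$155.54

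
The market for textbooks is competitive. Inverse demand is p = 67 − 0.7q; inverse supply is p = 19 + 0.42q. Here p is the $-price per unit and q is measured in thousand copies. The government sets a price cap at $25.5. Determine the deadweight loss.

$419.84 thousand

Competitive equilibrium: 67 − 0.7q = 19 + 0.42q → q* = 42.8571, p* = 37.
At the ceiling p = 25.5, quantity supplied = (25.5 − 19)/0.42 = 15.4762.
Willingness to pay at q' = 15.4762: 67 − 0.7·15.4762 = 56.1667.
Δq = 42.8571 − 15.4762 = 27.3809; wedge = 56.1667 − 25.5 = 30.6667.
Deadweight loss = ½ × 27.3809 × 30.6667 = $419.84 thousand.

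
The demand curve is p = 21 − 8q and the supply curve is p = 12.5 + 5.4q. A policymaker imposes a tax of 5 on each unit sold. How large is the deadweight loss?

0.93

Competitive equilibrium: 21 − 8q = 12.5 + 5.4q → q* = 0.6343, p* = 15.9254.
With the tax, the buyer price exceeds the seller price by 5: (21 − 8q) − (12.5 + 5.4q) = 5 → q' = 0.2612.
Δq = 0.6343 − 0.2612 = 0.3731; the wedge equals the tax, 5.
Welfare loss = ½ × 0.3731 × 5 = 0.93.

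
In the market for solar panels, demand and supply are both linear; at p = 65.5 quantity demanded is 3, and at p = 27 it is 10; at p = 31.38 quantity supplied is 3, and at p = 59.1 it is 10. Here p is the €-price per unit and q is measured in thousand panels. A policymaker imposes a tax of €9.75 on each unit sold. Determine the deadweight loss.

Demand slope = (27 − 65.5)/(10 − 3) = −5.5, so p = 82 − 5.5q.
Supply slope = (59.1 − 31.38)/(10 − 3) = 3.96, so p = 19.5 + 3.96q.
Competitive equilibrium: 82 − 5.5q = 19.5 + 3.96q → q* = 6.6068, p* = 45.6628.
With the tax, the buyer price exceeds the seller price by 9.75: (82 − 5.5q) − (19.5 + 3.96q) = 9.75 → q' = 5.5761.
Δq = 6.6068 − 5.5761 = 1.0307; the wedge equals the tax, 9.75.
The triangle = ½ × 1.0307 × 9.75 = €5.02 thousand.

€5.02 thousand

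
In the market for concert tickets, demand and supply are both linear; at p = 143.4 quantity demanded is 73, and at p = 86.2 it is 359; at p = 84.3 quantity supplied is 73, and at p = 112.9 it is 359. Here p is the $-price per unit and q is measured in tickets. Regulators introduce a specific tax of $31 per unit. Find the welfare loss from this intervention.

Demand slope = (86.2 − 143.4)/(359 − 73) = −0.2, so p = 158 − 0.2q.
Supply slope = (112.9 − 84.3)/(359 − 73) = 0.1, so p = 77 + 0.1q.
Competitive equilibrium: 158 − 0.2q = 77 + 0.1q → q* = 270, p* = 104.
With the tax, the buyer price exceeds the seller price by 31: (158 − 0.2q) − (77 + 0.1q) = 31 → q' = 166.6667.
Δq = 270 − 166.6667 = 103.3333; the wedge equals the tax, 31.
Deadweight loss = ½ × 103.3333 × 31 = $1601.67.

$1601.67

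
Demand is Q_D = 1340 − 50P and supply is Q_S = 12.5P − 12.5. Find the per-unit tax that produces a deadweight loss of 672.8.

In inverse form: demand P = 26.8 − 0.02Q, supply P = 1 + 0.08Q.
Competitive equilibrium: 26.8 − 0.02Q = 1 + 0.08Q → Q* = 258, P* = 21.64.
A tax t gives ΔQ = t/0.1 and wedge t, so DWL = t²/0.2.
t²/0.2 = 672.8 → t² = 134.56 → t = 11.6.

11.6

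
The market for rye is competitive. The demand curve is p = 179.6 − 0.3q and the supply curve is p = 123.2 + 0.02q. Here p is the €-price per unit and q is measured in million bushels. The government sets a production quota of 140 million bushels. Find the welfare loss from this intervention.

€210.25 million

Competitive equilibrium: 179.6 − 0.3q = 123.2 + 0.02q → q* = 176.25, p* = 126.725.
At q = 140: demand price = 179.6 − 0.3·140 = 137.6; supply price = 123.2 + 0.02·140 = 126.
Δq = 176.25 − 140 = 36.25; wedge = 137.6 − 126 = 11.6.
DWL = ½ × 36.25 × 11.6 = €210.25 million.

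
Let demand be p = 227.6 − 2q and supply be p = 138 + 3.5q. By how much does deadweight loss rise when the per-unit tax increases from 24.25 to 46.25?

Competitive equilibrium: 227.6 − 2q = 138 + 3.5q → q* = 16.2909, p* = 195.0182.
For a per-unit tax t: Δq = t/5.5, so DWL = ½·t·(t/5.5) = t²/11.
At t = 24.25: DWL = 53.46. At t = 46.25: DWL = 194.46.
Increase = 194.46 − 53.46 = 141.

141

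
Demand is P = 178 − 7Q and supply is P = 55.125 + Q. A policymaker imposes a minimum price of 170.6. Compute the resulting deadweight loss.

818.22

Competitive equilibrium: 178 − 7Q = 55.125 + Q → Q* = 15.3594, P* = 70.4844.
At the floor P = 170.6, quantity demanded = (178 − 170.6)/7 = 1.0571.
Sellers' marginal cost at Q' = 1.0571: 55.125 + 1·1.0571 = 56.1821.
ΔQ = 15.3594 − 1.0571 = 14.3023; wedge = 170.6 − 56.1821 = 114.4179.
Welfare loss = ½ × 14.3023 × 114.4179 = 818.22.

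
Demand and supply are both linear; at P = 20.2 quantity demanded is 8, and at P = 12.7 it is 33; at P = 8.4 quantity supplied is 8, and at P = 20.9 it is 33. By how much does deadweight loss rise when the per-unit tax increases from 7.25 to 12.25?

Demand slope = (12.7 − 20.2)/(33 − 8) = −0.3, so P = 22.6 − 0.3Q.
Supply slope = (20.9 − 8.4)/(33 − 8) = 0.5, so P = 4.4 + 0.5Q.
Competitive equilibrium: 22.6 − 0.3Q = 4.4 + 0.5Q → Q* = 22.75, P* = 15.775.
For a per-unit tax t: ΔQ = t/0.8, so DWL = ½·t·(t/0.8) = t²/1.6.
At t = 7.25: DWL = 32.852. At t = 12.25: DWL = 93.789.
Increase = 93.789 − 32.852 = 60.94.

60.94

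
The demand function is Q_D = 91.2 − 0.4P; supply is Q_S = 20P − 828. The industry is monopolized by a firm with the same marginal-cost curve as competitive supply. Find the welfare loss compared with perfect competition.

1673.21

In inverse form: demand P = 228 − 2.5Q, supply P = 41.4 + 0.05Q.
Competitive equilibrium: 228 − 2.5Q = 41.4 + 0.05Q → Q* = 73.1765, P* = 45.0588.
Marginal revenue: MR = 228 − 5Q. Set MR = MC: 228 − 5Q = 41.4 + 0.05Q → Q_m = 36.9505.
Price P_m = 228 − 2.5·36.9505 = 135.6238; MC(Q_m) = 41.4 + 0.05·36.9505 = 43.2475.
Competitive Q* = 73.1765, so ΔQ = 36.226; wedge = 135.6238 − 43.2475 = 92.3763.
Deadweight loss = ½ × 36.226 × 92.3763 = 1673.21.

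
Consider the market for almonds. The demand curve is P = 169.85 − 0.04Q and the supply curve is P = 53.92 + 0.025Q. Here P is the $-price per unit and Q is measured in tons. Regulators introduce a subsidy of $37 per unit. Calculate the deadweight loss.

Competitive equilibrium: 169.85 − 0.04Q = 53.92 + 0.025Q → Q* = 1783.5385, P* = 98.5085.
The subsidy lowers effective supply by 37: P = 16.92 + 0.025Q.
New quantity: 169.85 − 0.04Q = 16.92 + 0.025Q → Q' = 2352.7692.
Overproduction ΔQ = 2352.7692 − 1783.5385 = 569.2307; wedge = subsidy = 37.
Deadweight loss = ½ × 569.2307 × 37 = $10530.77.

$10530.77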